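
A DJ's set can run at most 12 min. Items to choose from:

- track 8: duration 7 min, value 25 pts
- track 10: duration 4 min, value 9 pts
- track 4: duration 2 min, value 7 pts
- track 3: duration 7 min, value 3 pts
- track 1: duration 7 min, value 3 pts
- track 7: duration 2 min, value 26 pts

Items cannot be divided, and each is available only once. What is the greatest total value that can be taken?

Check high-value combinations within 12 min:
- track 8+track 4+track 7: duration 7+2+2=11, value 25+7+26=58
- track 8+track 7: duration 7+2=9, value 25+26=51
- track 10+track 4+track 7: duration 4+2+2=8, value 9+7+26=42
- track 4+track 3+track 7: duration 2+7+2=11, value 7+3+26=36
- track 4+track 1+track 7: duration 2+7+2=11, value 7+3+26=36
Best: 58 pts.

58 pts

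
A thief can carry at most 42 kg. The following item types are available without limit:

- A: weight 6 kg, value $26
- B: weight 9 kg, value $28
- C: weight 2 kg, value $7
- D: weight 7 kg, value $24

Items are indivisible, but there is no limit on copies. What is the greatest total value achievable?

$182

Best value-per-unit is A at 26/6, and filling with it alone uses weight 7×6=42. No mix of the others beats 7×26 = 182.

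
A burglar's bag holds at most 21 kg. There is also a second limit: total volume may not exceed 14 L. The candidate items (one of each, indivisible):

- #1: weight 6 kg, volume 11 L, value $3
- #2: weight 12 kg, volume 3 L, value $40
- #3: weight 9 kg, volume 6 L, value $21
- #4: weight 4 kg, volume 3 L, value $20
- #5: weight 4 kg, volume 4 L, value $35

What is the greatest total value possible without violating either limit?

Feasible sets respecting both limits:
- #2+#4+#5: weight 20, volume 10, value 95
- #3+#4+#5: weight 17, volume 13, value 76
- #2+#5: weight 16, volume 7, value 75
- #2+#3: weight 21, volume 9, value 61
Best: $95.

$95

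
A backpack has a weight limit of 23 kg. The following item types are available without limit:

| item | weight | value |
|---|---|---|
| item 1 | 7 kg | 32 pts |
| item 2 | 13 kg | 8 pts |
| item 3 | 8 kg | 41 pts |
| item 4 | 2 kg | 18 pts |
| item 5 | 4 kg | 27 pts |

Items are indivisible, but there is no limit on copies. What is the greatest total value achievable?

Best value-per-unit is item 4 at 18/2, and filling with it alone uses weight 11×2=22. No mix of the others beats 11×18 = 198.

198 pts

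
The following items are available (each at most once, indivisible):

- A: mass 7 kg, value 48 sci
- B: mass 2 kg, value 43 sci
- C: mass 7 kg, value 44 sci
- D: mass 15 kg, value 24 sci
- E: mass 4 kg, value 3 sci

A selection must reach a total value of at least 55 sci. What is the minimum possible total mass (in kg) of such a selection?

9

Subsets with value ≥ 55, sorted by total mass:
- A+B: mass 9, value 91
- B+C: mass 9, value 87
- A+B+E: mass 13, value 94
- B+C+E: mass 13, value 90
Minimum mass: 9 kg.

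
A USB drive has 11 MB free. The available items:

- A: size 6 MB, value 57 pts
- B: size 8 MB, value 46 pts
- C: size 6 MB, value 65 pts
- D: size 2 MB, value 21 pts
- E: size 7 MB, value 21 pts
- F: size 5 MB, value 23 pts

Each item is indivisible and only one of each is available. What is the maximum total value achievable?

88 pts

Check high-value combinations within 11 MB:
- C+F: size 6+5=11, value 65+23=88
- C+D: size 6+2=8, value 65+21=86
- A+F: size 6+5=11, value 57+23=80
- A+D: size 6+2=8, value 57+21=78
- B+D: size 8+2=10, value 46+21=67
Best: 88 pts.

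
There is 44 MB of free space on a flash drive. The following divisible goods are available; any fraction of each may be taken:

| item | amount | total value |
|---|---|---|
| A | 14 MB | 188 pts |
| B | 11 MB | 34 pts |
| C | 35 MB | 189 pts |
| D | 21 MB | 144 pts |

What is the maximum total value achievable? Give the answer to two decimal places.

Take in order of value per unit:
- A (188/14 per unit): all 14 → value 188, running total 188.00
- D (144/21 per unit): all 21 → value 144, running total 332.00
- C (189/35 per unit): 9 of 35 → value 9×189/35 = 48.6000, running total 380.60
Total 380.60.

380.60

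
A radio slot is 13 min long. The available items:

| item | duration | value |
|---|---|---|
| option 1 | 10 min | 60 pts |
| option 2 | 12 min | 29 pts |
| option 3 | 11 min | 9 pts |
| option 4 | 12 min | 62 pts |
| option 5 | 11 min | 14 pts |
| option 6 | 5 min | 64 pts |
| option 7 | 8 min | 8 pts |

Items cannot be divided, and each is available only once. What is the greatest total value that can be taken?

72 pts

Check high-value combinations within 13 min:
- option 6+option 7: duration 5+8=13, value 64+8=72
- option 6: duration 5, value 64
- option 4: duration 12, value 62
- option 1: duration 10, value 60
Best: 72 pts.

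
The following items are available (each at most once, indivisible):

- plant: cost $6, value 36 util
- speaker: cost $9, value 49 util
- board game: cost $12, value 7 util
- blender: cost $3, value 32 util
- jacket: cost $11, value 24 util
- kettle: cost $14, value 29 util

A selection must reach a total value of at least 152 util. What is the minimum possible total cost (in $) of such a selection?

43

Subsets with value ≥ 152, sorted by total cost:
- plant+speaker+blender+jacket+kettle: cost 43, value 170
- plant+speaker+board game+blender+kettle: cost 44, value 153
Minimum cost: 43 $.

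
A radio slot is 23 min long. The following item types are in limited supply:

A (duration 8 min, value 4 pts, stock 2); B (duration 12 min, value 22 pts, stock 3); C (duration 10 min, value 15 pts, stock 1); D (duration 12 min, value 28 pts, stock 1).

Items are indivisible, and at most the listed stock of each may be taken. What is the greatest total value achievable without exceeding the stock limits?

Best selections within duration 23 and stock limits:
- 1×C + 1×D: duration 22, value 43
- 1×B + 1×C: duration 22, value 37
- 1×A + 1×D: duration 20, value 32
- 1×D: duration 12, value 28
Best: 43 pts.

43 pts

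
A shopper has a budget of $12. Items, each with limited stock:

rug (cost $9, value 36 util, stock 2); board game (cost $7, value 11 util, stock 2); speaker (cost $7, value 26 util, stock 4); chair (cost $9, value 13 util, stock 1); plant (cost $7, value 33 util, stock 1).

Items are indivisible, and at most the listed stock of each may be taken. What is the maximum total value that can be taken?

Best selections within cost 12 and stock limits:
- 1×rug: cost 9, value 36
- 1×plant: cost 7, value 33
- 1×speaker: cost 7, value 26
Best: 36 util.

36 util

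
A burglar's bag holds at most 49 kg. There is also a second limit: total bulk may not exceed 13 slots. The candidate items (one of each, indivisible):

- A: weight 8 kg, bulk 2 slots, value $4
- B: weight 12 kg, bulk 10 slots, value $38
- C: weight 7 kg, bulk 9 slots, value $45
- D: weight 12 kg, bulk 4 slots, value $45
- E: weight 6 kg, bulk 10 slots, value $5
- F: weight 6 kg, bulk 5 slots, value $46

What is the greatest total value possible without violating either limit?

Feasible sets respecting both limits:
- A+D+F: weight 26, bulk 11, value 95
- D+F: weight 18, bulk 9, value 91
- C+D: weight 19, bulk 13, value 90
Best: $95.

$95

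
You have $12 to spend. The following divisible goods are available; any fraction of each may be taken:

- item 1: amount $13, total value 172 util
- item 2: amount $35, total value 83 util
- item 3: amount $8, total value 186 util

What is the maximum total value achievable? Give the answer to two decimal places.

238.92

Take in order of value per unit:
- item 3 (186/8 per unit): all 8 → value 186, running total 186.00
- item 1 (172/13 per unit): 4 of 13 → value 4×172/13 = 52.9231, running total 238.92
Total 238.92.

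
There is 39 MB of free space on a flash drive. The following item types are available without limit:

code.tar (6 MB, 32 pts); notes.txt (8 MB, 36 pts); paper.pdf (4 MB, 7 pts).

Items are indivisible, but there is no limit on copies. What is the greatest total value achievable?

196 pts

Best value-per-unit is code.tar at 32/6; filling with it alone gives 6×32 = 192.
Optimal mix: 5×code.tar + 1×notes.txt → size 38, value 196.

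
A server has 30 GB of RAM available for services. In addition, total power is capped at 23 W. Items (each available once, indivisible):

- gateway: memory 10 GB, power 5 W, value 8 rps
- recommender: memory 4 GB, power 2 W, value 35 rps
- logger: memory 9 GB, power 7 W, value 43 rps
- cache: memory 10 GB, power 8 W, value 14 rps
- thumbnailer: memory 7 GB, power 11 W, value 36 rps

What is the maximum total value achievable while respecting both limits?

114 rps

Feasible sets respecting both limits:
- recommender+logger+thumbnailer: memory 20, power 20, value 114
- recommender+logger+cache: memory 23, power 17, value 92
- gateway+logger+thumbnailer: memory 26, power 23, value 87
Best: 114 rps.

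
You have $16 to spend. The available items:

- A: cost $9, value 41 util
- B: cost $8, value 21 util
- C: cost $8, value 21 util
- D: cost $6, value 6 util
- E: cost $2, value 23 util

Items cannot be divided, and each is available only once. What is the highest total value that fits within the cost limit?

This is a 0/1 knapsack; check combinations near the capacity.
- A+E: cost 9+2=11, value 41+23=64
- B+D+E: cost 8+6+2=16, value 21+6+23=50
- C+D+E: cost 8+6+2=16, value 21+6+23=50
- A+D: cost 9+6=15, value 41+6=47
- B+E: cost 8+2=10, value 21+23=44
Best: 64 util.

64 util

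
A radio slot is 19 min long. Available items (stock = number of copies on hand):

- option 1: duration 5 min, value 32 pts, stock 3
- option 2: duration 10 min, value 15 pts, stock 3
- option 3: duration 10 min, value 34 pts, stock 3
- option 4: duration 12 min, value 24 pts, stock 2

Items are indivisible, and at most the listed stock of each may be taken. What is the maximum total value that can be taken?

Top feasible selections:
- 3×option 1: duration 15, value 96
- 1×option 1 + 1×option 3: duration 15, value 66
- 2×option 1: duration 10, value 64
- 1×option 1 + 1×option 4: duration 17, value 56
Best: 96 pts.

96 pts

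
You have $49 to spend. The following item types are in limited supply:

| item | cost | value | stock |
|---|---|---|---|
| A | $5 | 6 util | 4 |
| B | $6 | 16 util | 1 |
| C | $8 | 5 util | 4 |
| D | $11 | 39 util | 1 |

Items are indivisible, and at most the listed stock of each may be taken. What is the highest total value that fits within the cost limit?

Top feasible selections:
- 4×A + 1×B + 1×C + 1×D: cost 45, value 84
- 3×A + 1×B + 2×C + 1×D: cost 48, value 83
- 4×A + 1×B + 1×D: cost 37, value 79
- 3×A + 1×B + 1×C + 1×D: cost 40, value 78
Best: 84 util.

84 util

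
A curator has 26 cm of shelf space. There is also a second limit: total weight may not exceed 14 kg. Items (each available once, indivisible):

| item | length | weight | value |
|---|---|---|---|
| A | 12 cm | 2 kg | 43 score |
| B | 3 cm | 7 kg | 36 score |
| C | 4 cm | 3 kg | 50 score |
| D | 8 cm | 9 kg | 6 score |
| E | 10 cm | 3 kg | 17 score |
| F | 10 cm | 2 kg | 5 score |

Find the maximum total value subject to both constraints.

129 score

Feasible sets respecting both limits:
- A+B+C: length 19, weight 12, value 129
- A+C+E: length 26, weight 8, value 110
- B+C+E: length 17, weight 13, value 103
Best: 129 score.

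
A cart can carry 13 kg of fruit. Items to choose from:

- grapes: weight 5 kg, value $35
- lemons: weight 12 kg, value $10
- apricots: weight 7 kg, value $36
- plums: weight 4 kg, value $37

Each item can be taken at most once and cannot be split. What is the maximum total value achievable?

Check high-value combinations within 13 kg:
- apricots+plums: weight 7+4=11, value 36+37=73
- grapes+plums: weight 5+4=9, value 35+37=72
- grapes+apricots: weight 5+7=12, value 35+36=71
- plums: weight 4, value 37
Best: $73.

$73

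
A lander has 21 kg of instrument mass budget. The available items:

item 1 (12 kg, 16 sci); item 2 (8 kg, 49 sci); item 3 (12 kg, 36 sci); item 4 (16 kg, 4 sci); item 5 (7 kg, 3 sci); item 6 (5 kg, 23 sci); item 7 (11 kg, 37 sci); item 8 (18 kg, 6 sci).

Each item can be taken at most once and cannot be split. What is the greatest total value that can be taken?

Check high-value combinations within 21 kg:
- item 2+item 7: mass 8+11=19, value 49+37=86
- item 2+item 3: mass 8+12=20, value 49+36=85
- item 2+item 5+item 6: mass 8+7+5=20, value 49+3+23=75
Best: 86 sci.

86 sci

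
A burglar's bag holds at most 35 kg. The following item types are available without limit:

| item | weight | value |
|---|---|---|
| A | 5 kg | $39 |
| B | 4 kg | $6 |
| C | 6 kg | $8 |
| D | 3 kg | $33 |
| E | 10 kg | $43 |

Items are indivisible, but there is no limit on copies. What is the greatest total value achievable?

$369

Best value-per-unit is D at 33/3; filling with it alone gives 11×33 = 363.
Optimal mix: 1×A + 10×D → weight 35, value 369.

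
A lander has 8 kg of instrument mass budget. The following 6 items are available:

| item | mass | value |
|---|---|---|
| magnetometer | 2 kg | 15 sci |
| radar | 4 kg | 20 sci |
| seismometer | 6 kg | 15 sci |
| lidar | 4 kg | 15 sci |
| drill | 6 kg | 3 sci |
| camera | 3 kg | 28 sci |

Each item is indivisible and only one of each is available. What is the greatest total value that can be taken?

This is a 0/1 knapsack; check combinations near the capacity.
- radar+camera: mass 4+3=7, value 20+28=48
- magnetometer+camera: mass 2+3=5, value 15+28=43
- lidar+camera: mass 4+3=7, value 15+28=43
- magnetometer+radar: mass 2+4=6, value 15+20=35
- radar+lidar: mass 4+4=8, value 20+15=35
Best: 48 sci.

48 sci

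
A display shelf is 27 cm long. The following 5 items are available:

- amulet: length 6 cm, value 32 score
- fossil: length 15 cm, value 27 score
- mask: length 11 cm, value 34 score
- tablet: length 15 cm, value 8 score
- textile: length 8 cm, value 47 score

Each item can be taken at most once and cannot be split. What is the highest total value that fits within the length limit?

113 score

Check high-value combinations within 27 cm:
- amulet+mask+textile: length 6+11+8=25, value 32+34+47=113
- mask+textile: length 11+8=19, value 34+47=81
- amulet+textile: length 6+8=14, value 32+47=79
- fossil+textile: length 15+8=23, value 27+47=74
Best: 113 score.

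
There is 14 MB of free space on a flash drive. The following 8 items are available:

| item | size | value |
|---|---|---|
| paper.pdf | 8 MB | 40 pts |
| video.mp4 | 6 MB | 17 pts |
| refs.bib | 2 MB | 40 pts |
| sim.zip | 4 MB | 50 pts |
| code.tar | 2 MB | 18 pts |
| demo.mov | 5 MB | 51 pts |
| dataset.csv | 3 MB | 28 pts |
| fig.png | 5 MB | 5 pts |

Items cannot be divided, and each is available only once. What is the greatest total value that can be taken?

Check high-value combinations within 14 MB:
- refs.bib+sim.zip+demo.mov+dataset.csv: size 2+4+5+3=14, value 40+50+51+28=169
- refs.bib+sim.zip+code.tar+demo.mov: size 2+4+2+5=13, value 40+50+18+51=159
- sim.zip+code.tar+demo.mov+dataset.csv: size 4+2+5+3=14, value 50+18+51+28=147
- refs.bib+sim.zip+demo.mov: size 2+4+5=11, value 40+50+51=141
- refs.bib+code.tar+demo.mov+dataset.csv: size 2+2+5+3=12, value 40+18+51+28=137
Best: 169 pts.

169 pts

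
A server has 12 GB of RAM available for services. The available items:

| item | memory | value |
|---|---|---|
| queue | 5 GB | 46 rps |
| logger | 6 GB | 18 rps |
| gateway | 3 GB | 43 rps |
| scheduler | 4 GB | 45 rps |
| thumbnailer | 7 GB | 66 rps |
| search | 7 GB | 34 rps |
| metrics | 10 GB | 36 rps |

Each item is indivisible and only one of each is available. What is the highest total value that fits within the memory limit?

134 rps

This is a 0/1 knapsack; check combinations near the capacity.
- queue+gateway+scheduler: memory 5+3+4=12, value 46+43+45=134
- queue+thumbnailer: memory 5+7=12, value 46+66=112
- scheduler+thumbnailer: memory 4+7=11, value 45+66=111
Best: 134 rps.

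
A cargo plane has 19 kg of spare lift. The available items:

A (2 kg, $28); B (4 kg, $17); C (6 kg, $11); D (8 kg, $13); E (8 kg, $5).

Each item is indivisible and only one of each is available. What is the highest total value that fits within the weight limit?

$58

Check high-value combinations within 19 kg:
- A+B+D: weight 2+4+8=14, value 28+17+13=58
- A+B+C: weight 2+4+6=12, value 28+17+11=56
- A+C+D: weight 2+6+8=16, value 28+11+13=52
Best: $58.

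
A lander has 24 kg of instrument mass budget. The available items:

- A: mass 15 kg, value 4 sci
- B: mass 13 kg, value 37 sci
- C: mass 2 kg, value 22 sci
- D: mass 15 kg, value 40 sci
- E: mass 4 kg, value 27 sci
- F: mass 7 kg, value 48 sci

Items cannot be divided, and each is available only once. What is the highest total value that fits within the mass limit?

112 sci

Check high-value combinations within 24 kg:
- B+E+F: mass 13+4+7=24, value 37+27+48=112
- C+D+F: mass 2+15+7=24, value 22+40+48=110
- B+C+F: mass 13+2+7=22, value 37+22+48=107
- C+E+F: mass 2+4+7=13, value 22+27+48=97
Best: 112 sci.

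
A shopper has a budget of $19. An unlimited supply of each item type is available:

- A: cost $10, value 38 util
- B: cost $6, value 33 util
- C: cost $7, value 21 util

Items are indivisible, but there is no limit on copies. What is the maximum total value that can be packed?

Best value-per-unit is B at 33/6, and filling with it alone uses cost 3×6=18. No mix of the others beats 3×33 = 99.

99 util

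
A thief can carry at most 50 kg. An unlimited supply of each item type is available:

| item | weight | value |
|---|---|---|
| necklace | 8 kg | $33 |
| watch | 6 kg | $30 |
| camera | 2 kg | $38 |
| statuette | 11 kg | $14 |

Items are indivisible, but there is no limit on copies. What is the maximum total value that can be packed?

$950

Best value-per-unit is camera at 38/2, and filling with it alone uses weight 25×2=50. No mix of the others beats 25×38 = 950.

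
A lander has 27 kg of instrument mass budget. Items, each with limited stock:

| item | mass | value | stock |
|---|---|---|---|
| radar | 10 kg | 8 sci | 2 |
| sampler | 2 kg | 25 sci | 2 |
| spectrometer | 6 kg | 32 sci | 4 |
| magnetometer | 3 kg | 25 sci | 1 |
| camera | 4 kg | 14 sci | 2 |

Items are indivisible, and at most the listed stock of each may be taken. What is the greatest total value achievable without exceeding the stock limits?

171 sci

Best selections within mass 27 and stock limits:
- 2×sampler + 3×spectrometer + 1×magnetometer: mass 25, value 171
- 2×sampler + 2×spectrometer + 1×magnetometer + 2×camera: mass 27, value 167
Best: 171 sci.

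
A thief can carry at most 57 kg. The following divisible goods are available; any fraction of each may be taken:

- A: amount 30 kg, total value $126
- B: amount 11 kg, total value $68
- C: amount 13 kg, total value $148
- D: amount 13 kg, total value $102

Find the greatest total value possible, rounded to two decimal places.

402.00

Take in order of value per unit:
- C (148/13 per unit): all 13 → value 148, running total 148.00
- D (102/13 per unit): all 13 → value 102, running total 250.00
- B (68/11 per unit): all 11 → value 68, running total 318.00
- A (126/30 per unit): 20 of 30 → value 20×126/30 = 84.0000, running total 402.00
Total 402.00.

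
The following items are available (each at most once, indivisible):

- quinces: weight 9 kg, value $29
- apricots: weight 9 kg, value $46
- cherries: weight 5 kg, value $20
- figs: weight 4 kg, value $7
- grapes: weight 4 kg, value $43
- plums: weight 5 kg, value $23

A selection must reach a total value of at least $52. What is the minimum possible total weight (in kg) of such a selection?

9

Subsets with value ≥ 52, sorted by total weight:
- grapes+plums: weight 9, value 66
- cherries+grapes: weight 9, value 63
- apricots+grapes: weight 13, value 89
Minimum weight: 9 kg.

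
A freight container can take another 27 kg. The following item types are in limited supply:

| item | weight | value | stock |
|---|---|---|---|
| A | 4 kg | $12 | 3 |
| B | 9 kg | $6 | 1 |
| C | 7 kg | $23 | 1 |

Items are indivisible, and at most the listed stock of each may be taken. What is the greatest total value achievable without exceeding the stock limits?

Top feasible selections:
- 3×A + 1×C: weight 19, value 59
- 2×A + 1×B + 1×C: weight 24, value 53
- 2×A + 1×C: weight 15, value 47
Best: $59.

$59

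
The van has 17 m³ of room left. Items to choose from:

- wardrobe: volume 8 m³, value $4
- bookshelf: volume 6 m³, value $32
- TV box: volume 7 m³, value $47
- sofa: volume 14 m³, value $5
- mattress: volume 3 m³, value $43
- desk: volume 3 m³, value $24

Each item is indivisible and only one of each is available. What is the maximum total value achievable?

$122

Check high-value combinations within 17 m³:
- bookshelf+TV box+mattress: volume 6+7+3=16, value 32+47+43=122
- TV box+mattress+desk: volume 7+3+3=13, value 47+43+24=114
- bookshelf+TV box+desk: volume 6+7+3=16, value 32+47+24=103
- bookshelf+mattress+desk: volume 6+3+3=12, value 32+43+24=99
- TV box+mattress: volume 7+3=10, value 47+43=90
Best: $122.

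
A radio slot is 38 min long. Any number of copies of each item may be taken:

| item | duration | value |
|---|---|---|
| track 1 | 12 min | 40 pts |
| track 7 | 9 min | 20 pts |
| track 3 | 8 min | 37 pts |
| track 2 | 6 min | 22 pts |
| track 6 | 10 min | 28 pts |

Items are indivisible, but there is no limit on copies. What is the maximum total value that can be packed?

170 pts

Best value-per-unit is track 3 at 37/8; filling with it alone gives 4×37 = 148.
Optimal mix: 4×track 3 + 1×track 2 → duration 38, value 170.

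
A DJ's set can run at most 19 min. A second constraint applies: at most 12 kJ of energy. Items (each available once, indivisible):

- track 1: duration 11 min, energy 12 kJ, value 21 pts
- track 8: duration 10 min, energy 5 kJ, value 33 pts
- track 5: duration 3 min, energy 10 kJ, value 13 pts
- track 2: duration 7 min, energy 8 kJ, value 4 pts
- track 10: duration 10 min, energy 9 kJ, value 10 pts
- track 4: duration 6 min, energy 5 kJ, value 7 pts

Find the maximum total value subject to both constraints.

Feasible sets respecting both limits:
- track 8+track 4: duration 16, energy 10, value 40
- track 8: duration 10, energy 5, value 33
- track 1: duration 11, energy 12, value 21
Best: 40 pts.

40 pts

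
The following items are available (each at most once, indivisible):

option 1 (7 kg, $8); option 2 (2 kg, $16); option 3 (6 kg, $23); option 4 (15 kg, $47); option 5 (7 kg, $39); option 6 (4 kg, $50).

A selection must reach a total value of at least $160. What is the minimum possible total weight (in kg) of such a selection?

Subsets with value ≥ 160, sorted by total weight:
- option 2+option 3+option 4+option 5+option 6: weight 34, value 175
- option 1+option 2+option 4+option 5+option 6: weight 35, value 160
- option 1+option 3+option 4+option 5+option 6: weight 39, value 167
Minimum weight: 34 kg.

34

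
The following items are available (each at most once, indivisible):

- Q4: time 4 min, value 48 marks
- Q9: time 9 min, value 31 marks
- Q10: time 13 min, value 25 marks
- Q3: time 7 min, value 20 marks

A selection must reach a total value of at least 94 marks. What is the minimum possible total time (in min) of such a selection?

20

Subsets with value ≥ 94, sorted by total time:
- Q4+Q9+Q3: time 20, value 99
- Q4+Q9+Q10: time 26, value 104
- Q4+Q9+Q10+Q3: time 33, value 124
Minimum time: 20 min.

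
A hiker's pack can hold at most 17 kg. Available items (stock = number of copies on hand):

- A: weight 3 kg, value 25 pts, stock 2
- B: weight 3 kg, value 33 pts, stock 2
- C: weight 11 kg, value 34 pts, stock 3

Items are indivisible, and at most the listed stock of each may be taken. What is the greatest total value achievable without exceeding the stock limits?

Top feasible selections:
- 2×A + 2×B: weight 12, value 116
- 2×B + 1×C: weight 17, value 100
- 1×A + 1×B + 1×C: weight 17, value 92
- 1×A + 2×B: weight 9, value 91
Best: 116 pts.

116 pts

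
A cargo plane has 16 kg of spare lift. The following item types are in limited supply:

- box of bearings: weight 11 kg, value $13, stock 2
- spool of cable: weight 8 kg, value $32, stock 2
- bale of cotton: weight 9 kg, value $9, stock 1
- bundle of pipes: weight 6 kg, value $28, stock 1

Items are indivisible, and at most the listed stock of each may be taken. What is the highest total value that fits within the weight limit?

$64

Best selections within weight 16 and stock limits:
- 2×spool of cable: weight 16, value 64
- 1×spool of cable + 1×bundle of pipes: weight 14, value 60
Best: $64.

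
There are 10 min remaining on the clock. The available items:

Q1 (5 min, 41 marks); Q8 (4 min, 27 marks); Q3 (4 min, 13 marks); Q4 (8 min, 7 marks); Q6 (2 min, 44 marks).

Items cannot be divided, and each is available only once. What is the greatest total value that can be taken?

Check high-value combinations within 10 min:
- Q1+Q6: time 5+2=7, value 41+44=85
- Q8+Q3+Q6: time 4+4+2=10, value 27+13+44=84
- Q8+Q6: time 4+2=6, value 27+44=71
- Q1+Q8: time 5+4=9, value 41+27=68
- Q3+Q6: time 4+2=6, value 13+44=57
Best: 85 marks.

85 marks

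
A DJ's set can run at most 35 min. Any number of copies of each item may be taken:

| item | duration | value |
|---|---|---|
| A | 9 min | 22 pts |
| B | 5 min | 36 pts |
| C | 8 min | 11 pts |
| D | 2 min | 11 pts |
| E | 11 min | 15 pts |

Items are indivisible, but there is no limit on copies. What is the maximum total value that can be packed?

252 pts

Best value-per-unit is B at 36/5, and filling with it alone uses duration 7×5=35. No mix of the others beats 7×36 = 252.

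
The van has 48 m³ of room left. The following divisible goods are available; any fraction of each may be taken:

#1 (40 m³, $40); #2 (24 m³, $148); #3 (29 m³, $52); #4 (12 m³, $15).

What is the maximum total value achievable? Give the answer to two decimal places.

Take in order of value per unit:
- #2 (148/24 per unit): all 24 → value 148, running total 148.00
- #3 (52/29 per unit): 24 of 29 → value 24×52/29 = 43.0345, running total 191.03
Total 191.03.

191.03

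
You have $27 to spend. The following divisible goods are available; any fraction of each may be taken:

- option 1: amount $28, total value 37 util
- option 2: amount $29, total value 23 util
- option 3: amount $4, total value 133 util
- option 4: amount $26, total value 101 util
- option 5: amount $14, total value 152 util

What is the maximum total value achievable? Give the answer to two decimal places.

319.96

Take in order of value per unit:
- option 3 (133/4 per unit): all 4 → value 133, running total 133.00
- option 5 (152/14 per unit): all 14 → value 152, running total 285.00
- option 4 (101/26 per unit): 9 of 26 → value 9×101/26 = 34.9615, running total 319.96
Total 319.96.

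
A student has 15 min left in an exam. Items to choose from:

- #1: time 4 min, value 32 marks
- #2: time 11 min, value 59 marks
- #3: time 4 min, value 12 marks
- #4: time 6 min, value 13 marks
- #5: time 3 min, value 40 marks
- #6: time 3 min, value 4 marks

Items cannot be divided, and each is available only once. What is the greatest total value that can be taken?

Check high-value combinations within 15 min:
- #2+#5: time 11+3=14, value 59+40=99
- #1+#2: time 4+11=15, value 32+59=91
- #1+#3+#5+#6: time 4+4+3+3=14, value 32+12+40+4=88
- #1+#4+#5: time 4+6+3=13, value 32+13+40=85
Best: 99 marks.

99 marks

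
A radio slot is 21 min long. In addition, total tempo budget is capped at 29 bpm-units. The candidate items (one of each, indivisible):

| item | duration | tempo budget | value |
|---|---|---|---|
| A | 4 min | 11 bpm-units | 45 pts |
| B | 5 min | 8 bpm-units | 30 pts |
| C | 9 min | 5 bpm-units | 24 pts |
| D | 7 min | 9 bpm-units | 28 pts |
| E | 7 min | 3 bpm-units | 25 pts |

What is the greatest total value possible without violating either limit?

103 pts

Feasible sets respecting both limits:
- A+B+D: duration 16, tempo budget 28, value 103
- A+B+E: duration 16, tempo budget 22, value 100
- A+B+C: duration 18, tempo budget 24, value 99
- A+D+E: duration 18, tempo budget 23, value 98
Best: 103 pts.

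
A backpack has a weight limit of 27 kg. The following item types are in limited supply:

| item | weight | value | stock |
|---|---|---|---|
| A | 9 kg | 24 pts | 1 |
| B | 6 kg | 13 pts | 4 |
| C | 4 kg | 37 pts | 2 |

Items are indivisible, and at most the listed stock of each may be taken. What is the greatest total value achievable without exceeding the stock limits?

113 pts

Top feasible selections:
- 3×B + 2×C: weight 26, value 113
- 1×A + 1×B + 2×C: weight 23, value 111
- 2×B + 2×C: weight 20, value 100
Best: 113 pts.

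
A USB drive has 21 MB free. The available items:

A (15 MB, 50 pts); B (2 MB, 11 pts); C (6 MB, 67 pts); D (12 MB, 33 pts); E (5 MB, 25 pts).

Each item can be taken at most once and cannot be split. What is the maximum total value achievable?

117 pts

Check high-value combinations within 21 MB:
- A+C: size 15+6=21, value 50+67=117
- B+C+D: size 2+6+12=20, value 11+67+33=111
- B+C+E: size 2+6+5=13, value 11+67+25=103
- C+D: size 6+12=18, value 67+33=100
- C+E: size 6+5=11, value 67+25=92
Best: 117 pts.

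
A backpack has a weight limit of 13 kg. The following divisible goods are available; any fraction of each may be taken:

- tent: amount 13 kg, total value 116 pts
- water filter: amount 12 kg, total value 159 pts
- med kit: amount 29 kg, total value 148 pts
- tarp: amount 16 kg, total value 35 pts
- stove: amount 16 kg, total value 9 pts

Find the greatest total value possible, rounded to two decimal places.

167.92

Take in order of value per unit:
- water filter (159/12 per unit): all 12 → value 159, running total 159.00
- tent (116/13 per unit): 1 of 13 → value 1×116/13 = 8.9231, running total 167.92
Total 167.92.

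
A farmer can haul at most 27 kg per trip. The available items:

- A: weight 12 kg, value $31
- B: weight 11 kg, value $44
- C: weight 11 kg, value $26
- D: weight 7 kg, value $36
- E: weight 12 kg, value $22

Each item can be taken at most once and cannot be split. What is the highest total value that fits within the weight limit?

$80

Check high-value combinations within 27 kg:
- B+D: weight 11+7=18, value 44+36=80
- A+B: weight 12+11=23, value 31+44=75
- B+C: weight 11+11=22, value 44+26=70
Best: $80.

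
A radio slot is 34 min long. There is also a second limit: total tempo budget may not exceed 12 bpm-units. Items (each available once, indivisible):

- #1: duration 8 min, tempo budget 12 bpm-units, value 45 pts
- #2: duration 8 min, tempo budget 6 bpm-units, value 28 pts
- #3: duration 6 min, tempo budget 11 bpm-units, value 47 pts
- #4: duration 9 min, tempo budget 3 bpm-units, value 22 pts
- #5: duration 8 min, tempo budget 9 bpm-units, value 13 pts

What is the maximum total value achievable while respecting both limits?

Feasible sets respecting both limits:
- #2+#4: duration 17, tempo budget 9, value 50
- #3: duration 6, tempo budget 11, value 47
- #1: duration 8, tempo budget 12, value 45
Best: 50 pts.

50 pts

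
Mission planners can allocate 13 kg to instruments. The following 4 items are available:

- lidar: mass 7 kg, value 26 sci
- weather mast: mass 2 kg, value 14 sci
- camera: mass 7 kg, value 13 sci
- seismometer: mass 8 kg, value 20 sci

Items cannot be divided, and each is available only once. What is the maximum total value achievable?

40 sci

Check high-value combinations within 13 kg:
- lidar+weather mast: mass 7+2=9, value 26+14=40
- weather mast+seismometer: mass 2+8=10, value 14+20=34
- weather mast+camera: mass 2+7=9, value 14+13=27
Best: 40 sci.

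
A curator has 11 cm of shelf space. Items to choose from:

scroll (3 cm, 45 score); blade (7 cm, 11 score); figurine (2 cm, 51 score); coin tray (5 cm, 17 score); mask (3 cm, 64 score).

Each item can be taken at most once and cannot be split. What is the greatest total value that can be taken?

160 score

This is a 0/1 knapsack; check combinations near the capacity.
- scroll+figurine+mask: length 3+2+3=8, value 45+51+64=160
- figurine+coin tray+mask: length 2+5+3=10, value 51+17+64=132
- scroll+coin tray+mask: length 3+5+3=11, value 45+17+64=126
- figurine+mask: length 2+3=5, value 51+64=115
Best: 160 score.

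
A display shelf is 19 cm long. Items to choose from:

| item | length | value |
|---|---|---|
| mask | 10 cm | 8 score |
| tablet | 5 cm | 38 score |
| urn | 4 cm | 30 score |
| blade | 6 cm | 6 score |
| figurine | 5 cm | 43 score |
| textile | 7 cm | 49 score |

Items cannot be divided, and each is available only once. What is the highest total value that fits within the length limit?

Check high-value combinations within 19 cm:
- tablet+figurine+textile: length 5+5+7=17, value 38+43+49=130
- urn+figurine+textile: length 4+5+7=16, value 30+43+49=122
- tablet+urn+textile: length 5+4+7=16, value 38+30+49=117
Best: 130 score.

130 score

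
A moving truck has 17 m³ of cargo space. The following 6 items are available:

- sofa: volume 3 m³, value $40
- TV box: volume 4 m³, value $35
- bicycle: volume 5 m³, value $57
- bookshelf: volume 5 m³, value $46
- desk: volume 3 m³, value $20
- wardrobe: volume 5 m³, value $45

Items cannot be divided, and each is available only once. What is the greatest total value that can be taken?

$178

Check high-value combinations within 17 m³:
- sofa+TV box+bicycle+bookshelf: volume 3+4+5+5=17, value 40+35+57+46=178
- sofa+TV box+bicycle+wardrobe: volume 3+4+5+5=17, value 40+35+57+45=177
- sofa+TV box+bookshelf+wardrobe: volume 3+4+5+5=17, value 40+35+46+45=166
- sofa+bicycle+bookshelf+desk: volume 3+5+5+3=16, value 40+57+46+20=163
Best: $178.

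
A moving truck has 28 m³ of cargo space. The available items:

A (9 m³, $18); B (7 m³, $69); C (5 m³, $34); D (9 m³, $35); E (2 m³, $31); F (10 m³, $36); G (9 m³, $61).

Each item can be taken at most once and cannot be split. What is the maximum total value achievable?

Check high-value combinations within 28 m³:
- B+E+F+G: volume 7+2+10+9=28, value 69+31+36+61=197
- B+D+E+G: volume 7+9+2+9=27, value 69+35+31+61=196
- B+C+E+G: volume 7+5+2+9=23, value 69+34+31+61=195
- A+B+E+G: volume 9+7+2+9=27, value 18+69+31+61=179
Best: $197.

$197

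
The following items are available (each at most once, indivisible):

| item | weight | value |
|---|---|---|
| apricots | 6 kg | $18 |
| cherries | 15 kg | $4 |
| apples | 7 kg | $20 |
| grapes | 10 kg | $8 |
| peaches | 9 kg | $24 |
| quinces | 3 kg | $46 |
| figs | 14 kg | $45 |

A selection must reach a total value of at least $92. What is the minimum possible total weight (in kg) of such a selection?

Subsets with value ≥ 92, sorted by total weight:
- apricots+quinces+figs: weight 23, value 109
- apples+quinces+figs: weight 24, value 111
- apricots+apples+peaches+quinces: weight 25, value 108
Minimum weight: 23 kg.

23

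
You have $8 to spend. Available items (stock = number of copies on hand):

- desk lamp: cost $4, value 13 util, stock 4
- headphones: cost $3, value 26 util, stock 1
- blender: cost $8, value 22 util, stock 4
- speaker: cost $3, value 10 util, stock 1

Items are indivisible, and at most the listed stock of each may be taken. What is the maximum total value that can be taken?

Top feasible selections:
- 1×desk lamp + 1×headphones: cost 7, value 39
- 1×headphones + 1×speaker: cost 6, value 36
Best: 39 util.

39 util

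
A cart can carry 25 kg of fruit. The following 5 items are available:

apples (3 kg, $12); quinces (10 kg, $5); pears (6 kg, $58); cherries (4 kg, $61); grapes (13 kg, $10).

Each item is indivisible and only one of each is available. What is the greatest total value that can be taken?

$136

This is a 0/1 knapsack; check combinations near the capacity.
- apples+quinces+pears+cherries: weight 3+10+6+4=23, value 12+5+58+61=136
- apples+pears+cherries: weight 3+6+4=13, value 12+58+61=131
- pears+cherries+grapes: weight 6+4+13=23, value 58+61+10=129
Best: $136.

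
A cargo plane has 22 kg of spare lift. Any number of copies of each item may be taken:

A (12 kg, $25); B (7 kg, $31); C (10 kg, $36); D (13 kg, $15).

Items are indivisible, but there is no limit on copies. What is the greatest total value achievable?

$93

Best value-per-unit is B at 31/7, and filling with it alone uses weight 3×7=21. No mix of the others beats 3×31 = 93.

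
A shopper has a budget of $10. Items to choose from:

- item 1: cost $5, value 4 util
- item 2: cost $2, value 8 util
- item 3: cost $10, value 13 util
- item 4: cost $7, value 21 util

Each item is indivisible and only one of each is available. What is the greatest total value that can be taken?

29 util

Check high-value combinations within $10:
- item 2+item 4: cost 2+7=9, value 8+21=29
- item 4: cost 7, value 21
- item 3: cost 10, value 13
- item 1+item 2: cost 5+2=7, value 4+8=12
- item 2: cost 2, value 8
Best: 29 util.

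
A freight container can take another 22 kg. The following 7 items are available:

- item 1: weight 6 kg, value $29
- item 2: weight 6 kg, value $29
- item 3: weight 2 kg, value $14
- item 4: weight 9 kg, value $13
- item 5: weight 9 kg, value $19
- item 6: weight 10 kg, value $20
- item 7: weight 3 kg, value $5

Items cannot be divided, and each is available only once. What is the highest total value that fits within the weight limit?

Check high-value combinations within 22 kg:
- item 1+item 2+item 6: weight 6+6+10=22, value 29+29+20=78
- item 1+item 2+item 3+item 7: weight 6+6+2+3=17, value 29+29+14+5=77
- item 1+item 2+item 5: weight 6+6+9=21, value 29+29+19=77
Best: $78.

$78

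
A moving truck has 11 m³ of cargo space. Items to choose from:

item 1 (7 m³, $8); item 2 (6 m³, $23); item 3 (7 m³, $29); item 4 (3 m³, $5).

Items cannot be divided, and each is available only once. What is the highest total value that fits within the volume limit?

Check high-value combinations within 11 m³:
- item 3+item 4: volume 7+3=10, value 29+5=34
- item 3: volume 7, value 29
- item 2+item 4: volume 6+3=9, value 23+5=28
Best: $34.

$34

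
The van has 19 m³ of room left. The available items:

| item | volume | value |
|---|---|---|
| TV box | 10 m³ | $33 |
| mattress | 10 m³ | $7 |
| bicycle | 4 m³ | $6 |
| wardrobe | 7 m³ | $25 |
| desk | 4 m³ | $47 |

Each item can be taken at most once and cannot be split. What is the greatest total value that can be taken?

Check high-value combinations within 19 m³:
- TV box+bicycle+desk: volume 10+4+4=18, value 33+6+47=86
- TV box+desk: volume 10+4=14, value 33+47=80
- bicycle+wardrobe+desk: volume 4+7+4=15, value 6+25+47=78
- wardrobe+desk: volume 7+4=11, value 25+47=72
Best: $86.

$86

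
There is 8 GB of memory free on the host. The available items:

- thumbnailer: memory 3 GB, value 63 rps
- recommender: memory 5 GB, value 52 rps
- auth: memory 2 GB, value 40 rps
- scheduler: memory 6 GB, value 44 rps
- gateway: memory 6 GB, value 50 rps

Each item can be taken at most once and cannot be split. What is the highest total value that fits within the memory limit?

This is a 0/1 knapsack; check combinations near the capacity.
- thumbnailer+recommender: memory 3+5=8, value 63+52=115
- thumbnailer+auth: memory 3+2=5, value 63+40=103
- recommender+auth: memory 5+2=7, value 52+40=92
Best: 115 rps.

115 rps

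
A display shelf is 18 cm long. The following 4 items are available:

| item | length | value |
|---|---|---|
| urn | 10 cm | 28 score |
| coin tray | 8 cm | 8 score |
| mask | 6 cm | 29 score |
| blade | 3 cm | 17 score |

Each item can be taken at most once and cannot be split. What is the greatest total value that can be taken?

57 score

Check high-value combinations within 18 cm:
- urn+mask: length 10+6=16, value 28+29=57
- coin tray+mask+blade: length 8+6+3=17, value 8+29+17=54
- mask+blade: length 6+3=9, value 29+17=46
- urn+blade: length 10+3=13, value 28+17=45
- coin tray+mask: length 8+6=14, value 8+29=37
Best: 57 score.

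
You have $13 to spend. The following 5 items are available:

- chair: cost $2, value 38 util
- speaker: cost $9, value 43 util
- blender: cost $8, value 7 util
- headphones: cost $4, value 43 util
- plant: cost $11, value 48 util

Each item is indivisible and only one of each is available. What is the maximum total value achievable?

Check high-value combinations within $13:
- speaker+headphones: cost 9+4=13, value 43+43=86
- chair+plant: cost 2+11=13, value 38+48=86
- chair+headphones: cost 2+4=6, value 38+43=81
- chair+speaker: cost 2+9=11, value 38+43=81
- blender+headphones: cost 8+4=12, value 7+43=50
Best: 86 util.

86 util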